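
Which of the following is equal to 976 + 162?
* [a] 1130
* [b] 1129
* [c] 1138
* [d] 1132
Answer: c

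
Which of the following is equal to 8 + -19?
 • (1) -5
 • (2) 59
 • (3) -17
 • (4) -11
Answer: 4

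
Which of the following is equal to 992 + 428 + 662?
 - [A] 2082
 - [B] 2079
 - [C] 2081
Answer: A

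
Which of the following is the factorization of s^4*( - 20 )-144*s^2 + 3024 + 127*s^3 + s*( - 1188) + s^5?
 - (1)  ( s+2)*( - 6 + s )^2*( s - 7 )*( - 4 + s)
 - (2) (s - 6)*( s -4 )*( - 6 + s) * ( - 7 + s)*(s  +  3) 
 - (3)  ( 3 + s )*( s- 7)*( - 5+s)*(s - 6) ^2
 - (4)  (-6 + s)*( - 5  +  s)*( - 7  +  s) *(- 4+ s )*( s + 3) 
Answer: 2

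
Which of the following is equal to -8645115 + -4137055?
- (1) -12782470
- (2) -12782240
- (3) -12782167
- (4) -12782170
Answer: 4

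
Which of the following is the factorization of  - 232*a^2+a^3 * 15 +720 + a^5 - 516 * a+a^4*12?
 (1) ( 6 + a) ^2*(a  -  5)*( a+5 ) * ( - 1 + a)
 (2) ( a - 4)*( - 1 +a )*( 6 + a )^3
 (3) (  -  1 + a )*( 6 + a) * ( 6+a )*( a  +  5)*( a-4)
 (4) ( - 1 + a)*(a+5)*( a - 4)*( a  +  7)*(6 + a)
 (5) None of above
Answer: 3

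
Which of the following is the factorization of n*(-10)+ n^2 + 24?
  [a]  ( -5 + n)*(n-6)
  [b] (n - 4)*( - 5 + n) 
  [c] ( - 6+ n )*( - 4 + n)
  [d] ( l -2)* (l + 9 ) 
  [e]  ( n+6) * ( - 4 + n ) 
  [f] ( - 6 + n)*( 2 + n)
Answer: c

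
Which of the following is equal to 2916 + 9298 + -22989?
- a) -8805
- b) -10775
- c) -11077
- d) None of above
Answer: b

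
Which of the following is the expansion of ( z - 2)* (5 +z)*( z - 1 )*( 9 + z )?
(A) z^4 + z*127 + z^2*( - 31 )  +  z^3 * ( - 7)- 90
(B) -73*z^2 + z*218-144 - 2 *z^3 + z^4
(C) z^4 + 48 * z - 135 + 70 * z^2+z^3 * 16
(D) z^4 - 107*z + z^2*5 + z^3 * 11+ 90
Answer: D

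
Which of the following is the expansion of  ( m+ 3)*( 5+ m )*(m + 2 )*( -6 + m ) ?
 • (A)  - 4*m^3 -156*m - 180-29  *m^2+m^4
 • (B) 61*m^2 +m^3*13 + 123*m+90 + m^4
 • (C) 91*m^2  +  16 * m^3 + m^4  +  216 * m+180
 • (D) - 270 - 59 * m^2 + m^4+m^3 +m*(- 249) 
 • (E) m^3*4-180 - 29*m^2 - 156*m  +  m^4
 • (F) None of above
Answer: E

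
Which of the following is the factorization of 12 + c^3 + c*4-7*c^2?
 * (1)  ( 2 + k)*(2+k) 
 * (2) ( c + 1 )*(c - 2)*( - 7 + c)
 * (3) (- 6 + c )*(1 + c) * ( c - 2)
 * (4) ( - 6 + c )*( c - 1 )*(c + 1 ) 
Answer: 3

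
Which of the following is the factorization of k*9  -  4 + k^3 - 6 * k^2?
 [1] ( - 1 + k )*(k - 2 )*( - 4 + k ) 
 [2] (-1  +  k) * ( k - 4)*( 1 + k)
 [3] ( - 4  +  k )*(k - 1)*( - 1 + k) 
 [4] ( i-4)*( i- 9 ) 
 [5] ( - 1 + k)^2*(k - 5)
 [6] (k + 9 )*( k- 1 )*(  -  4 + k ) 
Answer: 3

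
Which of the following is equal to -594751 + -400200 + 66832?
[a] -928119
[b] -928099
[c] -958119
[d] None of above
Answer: a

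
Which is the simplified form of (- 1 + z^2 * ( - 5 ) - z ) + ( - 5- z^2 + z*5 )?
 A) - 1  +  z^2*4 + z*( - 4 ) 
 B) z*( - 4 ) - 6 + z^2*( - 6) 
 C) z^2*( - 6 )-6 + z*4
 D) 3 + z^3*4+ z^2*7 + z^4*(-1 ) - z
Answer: C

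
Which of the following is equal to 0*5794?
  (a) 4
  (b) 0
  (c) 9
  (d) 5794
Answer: b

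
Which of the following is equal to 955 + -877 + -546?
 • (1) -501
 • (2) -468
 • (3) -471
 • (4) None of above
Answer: 2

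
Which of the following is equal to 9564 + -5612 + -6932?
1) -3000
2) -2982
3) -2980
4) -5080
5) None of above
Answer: 3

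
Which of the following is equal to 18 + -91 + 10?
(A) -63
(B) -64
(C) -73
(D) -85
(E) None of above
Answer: A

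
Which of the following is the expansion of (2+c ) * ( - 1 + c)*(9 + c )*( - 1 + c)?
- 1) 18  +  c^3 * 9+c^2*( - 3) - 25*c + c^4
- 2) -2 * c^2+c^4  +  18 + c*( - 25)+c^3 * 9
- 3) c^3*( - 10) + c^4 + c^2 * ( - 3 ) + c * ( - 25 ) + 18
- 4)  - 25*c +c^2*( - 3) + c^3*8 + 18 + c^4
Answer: 1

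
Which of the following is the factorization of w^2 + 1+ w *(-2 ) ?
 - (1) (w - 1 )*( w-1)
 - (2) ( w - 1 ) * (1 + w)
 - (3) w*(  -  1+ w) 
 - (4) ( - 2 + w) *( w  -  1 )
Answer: 1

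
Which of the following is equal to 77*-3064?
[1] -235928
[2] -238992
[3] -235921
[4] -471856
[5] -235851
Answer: 1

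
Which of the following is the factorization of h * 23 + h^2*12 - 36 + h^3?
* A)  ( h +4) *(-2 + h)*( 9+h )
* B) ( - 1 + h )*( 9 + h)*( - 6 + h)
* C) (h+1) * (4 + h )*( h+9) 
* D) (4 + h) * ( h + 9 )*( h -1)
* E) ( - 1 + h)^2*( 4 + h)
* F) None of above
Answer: D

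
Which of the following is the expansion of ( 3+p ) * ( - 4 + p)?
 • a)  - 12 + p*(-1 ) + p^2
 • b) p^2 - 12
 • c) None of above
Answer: a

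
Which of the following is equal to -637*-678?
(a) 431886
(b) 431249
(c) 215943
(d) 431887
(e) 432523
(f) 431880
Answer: a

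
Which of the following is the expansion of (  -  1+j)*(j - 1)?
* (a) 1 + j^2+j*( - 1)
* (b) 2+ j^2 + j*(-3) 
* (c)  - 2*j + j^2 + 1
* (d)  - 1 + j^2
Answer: c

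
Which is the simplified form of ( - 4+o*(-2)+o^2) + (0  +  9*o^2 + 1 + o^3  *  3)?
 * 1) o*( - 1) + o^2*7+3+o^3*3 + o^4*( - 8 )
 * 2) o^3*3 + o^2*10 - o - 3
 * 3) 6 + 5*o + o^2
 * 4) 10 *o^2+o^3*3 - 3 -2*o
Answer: 4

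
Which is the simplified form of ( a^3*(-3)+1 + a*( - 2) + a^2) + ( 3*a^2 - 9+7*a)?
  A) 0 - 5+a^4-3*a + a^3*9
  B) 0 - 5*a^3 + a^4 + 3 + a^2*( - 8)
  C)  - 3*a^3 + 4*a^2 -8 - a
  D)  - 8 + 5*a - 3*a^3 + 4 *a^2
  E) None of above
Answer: D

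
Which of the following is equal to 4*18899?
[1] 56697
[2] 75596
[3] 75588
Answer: 2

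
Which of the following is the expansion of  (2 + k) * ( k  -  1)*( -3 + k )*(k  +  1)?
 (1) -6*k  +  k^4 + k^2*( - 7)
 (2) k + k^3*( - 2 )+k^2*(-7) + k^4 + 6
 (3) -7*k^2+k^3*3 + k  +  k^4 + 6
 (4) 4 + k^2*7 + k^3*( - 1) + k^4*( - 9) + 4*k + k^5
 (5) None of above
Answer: 5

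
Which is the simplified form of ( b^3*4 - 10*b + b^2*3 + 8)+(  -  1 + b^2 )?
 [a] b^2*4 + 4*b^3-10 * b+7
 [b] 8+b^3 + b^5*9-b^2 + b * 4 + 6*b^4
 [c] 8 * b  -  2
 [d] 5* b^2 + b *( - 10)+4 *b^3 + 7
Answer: a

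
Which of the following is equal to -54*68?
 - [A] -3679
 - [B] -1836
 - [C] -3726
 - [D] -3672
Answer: D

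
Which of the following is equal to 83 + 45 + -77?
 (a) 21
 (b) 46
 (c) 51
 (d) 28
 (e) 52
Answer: c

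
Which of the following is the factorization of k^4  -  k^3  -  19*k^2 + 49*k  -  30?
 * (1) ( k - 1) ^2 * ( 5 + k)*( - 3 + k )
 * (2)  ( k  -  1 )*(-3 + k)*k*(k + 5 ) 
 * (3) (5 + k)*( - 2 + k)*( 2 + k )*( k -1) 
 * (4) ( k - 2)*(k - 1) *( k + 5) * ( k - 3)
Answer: 4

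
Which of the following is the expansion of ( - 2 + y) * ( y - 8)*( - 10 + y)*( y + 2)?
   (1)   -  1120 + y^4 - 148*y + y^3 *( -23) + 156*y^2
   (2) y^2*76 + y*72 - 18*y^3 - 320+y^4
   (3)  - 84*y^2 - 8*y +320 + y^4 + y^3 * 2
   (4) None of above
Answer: 2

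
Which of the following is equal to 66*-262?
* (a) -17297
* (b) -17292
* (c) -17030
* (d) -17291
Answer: b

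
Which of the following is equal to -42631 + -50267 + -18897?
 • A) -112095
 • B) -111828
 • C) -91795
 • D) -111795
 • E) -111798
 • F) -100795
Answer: D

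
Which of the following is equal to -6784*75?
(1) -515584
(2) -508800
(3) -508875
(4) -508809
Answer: 2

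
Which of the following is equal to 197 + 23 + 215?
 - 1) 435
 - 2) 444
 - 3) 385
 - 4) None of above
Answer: 1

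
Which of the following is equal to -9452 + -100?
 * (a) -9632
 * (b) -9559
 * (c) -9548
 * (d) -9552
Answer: d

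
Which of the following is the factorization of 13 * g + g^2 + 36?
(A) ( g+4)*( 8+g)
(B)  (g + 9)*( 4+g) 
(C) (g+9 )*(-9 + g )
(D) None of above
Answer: B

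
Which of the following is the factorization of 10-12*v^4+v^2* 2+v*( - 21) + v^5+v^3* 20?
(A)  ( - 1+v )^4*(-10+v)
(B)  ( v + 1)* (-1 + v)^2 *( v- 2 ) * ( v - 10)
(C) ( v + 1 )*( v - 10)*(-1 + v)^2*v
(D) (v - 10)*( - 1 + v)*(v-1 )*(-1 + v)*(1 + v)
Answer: D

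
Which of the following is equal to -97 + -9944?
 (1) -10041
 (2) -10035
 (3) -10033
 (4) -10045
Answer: 1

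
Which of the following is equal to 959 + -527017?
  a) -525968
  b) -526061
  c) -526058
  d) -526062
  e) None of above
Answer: c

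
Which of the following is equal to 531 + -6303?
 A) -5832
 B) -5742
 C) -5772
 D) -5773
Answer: C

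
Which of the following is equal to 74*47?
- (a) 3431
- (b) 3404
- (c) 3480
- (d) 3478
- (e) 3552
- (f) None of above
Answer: d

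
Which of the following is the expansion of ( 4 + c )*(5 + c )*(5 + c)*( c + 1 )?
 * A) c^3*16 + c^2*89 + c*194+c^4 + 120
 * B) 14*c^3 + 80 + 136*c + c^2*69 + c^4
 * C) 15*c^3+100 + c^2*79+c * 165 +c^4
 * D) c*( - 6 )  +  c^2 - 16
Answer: C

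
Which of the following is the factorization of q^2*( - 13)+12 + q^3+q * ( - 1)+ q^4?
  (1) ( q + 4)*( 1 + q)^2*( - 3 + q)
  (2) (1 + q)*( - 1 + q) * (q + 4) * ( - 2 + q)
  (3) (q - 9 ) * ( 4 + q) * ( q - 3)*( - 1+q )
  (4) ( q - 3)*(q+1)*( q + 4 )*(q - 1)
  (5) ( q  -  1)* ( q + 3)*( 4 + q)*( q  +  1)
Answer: 4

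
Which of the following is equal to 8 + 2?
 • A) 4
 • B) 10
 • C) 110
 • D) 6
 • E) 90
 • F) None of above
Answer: B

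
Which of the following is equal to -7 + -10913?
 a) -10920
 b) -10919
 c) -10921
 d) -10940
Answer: a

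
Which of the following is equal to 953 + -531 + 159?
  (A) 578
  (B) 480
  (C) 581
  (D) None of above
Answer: C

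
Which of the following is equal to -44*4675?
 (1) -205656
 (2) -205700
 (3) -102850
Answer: 2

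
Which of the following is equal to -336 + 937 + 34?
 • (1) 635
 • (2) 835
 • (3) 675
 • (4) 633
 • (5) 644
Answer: 1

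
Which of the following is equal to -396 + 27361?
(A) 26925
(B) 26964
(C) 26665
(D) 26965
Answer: D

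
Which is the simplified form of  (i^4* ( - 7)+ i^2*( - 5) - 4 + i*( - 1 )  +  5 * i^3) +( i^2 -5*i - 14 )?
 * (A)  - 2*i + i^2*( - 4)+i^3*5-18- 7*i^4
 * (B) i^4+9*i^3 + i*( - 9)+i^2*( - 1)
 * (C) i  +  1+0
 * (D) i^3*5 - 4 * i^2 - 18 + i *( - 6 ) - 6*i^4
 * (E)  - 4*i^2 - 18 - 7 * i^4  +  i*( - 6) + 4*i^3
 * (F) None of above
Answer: F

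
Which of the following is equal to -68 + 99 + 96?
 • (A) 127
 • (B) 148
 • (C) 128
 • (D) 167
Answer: A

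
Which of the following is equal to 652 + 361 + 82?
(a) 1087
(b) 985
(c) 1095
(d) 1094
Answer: c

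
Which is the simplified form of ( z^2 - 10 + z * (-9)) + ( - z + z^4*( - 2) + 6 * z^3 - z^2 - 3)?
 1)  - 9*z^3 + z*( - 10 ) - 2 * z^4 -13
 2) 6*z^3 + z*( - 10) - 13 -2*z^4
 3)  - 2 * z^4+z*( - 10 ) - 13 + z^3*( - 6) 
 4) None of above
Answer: 2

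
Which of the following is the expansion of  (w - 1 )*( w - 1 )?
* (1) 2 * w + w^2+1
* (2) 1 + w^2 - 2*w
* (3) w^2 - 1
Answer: 2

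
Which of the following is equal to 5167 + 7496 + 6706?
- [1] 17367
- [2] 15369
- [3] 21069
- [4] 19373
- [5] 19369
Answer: 5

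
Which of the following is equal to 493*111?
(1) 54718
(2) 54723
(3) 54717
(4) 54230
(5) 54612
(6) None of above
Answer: 2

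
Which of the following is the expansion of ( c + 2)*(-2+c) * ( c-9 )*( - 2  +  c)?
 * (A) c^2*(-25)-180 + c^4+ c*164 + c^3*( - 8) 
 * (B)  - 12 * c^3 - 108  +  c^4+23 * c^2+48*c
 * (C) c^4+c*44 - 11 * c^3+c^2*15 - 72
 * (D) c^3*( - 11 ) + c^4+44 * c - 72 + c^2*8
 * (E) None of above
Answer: E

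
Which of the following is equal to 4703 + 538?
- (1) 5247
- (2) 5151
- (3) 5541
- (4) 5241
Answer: 4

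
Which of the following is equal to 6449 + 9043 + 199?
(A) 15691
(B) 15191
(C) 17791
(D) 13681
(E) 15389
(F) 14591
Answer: A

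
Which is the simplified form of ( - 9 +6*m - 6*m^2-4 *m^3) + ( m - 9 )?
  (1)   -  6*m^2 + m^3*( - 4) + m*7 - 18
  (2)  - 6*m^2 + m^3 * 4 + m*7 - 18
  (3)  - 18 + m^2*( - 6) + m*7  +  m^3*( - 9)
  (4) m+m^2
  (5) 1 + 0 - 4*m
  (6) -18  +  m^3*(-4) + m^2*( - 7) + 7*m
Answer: 1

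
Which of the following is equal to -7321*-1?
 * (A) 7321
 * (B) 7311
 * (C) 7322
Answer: A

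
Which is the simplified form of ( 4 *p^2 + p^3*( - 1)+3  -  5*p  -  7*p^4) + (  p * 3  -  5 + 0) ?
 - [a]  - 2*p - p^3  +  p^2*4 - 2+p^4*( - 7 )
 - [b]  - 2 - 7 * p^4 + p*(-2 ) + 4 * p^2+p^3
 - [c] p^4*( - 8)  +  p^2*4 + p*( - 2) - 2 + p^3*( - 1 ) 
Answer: a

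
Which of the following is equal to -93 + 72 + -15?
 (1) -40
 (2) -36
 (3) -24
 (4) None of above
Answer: 2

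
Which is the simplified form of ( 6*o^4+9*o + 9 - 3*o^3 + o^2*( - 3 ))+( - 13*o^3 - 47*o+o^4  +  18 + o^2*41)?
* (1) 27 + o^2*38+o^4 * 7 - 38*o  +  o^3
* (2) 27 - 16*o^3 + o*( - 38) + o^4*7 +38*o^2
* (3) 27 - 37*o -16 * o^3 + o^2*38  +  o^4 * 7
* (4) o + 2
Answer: 2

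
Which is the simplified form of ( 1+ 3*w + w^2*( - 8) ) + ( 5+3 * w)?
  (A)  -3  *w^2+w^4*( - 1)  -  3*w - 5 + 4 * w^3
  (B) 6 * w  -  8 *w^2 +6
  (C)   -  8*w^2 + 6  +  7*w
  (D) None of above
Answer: B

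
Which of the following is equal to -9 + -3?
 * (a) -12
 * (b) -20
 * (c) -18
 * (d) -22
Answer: a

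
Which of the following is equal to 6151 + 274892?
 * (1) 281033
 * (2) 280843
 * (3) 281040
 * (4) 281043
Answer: 4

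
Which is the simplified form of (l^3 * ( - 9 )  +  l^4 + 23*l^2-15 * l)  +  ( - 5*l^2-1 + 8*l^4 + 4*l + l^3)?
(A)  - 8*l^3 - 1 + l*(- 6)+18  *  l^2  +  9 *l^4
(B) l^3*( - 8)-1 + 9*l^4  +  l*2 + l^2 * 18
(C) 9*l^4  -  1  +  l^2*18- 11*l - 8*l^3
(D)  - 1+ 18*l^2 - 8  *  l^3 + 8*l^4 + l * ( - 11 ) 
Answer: C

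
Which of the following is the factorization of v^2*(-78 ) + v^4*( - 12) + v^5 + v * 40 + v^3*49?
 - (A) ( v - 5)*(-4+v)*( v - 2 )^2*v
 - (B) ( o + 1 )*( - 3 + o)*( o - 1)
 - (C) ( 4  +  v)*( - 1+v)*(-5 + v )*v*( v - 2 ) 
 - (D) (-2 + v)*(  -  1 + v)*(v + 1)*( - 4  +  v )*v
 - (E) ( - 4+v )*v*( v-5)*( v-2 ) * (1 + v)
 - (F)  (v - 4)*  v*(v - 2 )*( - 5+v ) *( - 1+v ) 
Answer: F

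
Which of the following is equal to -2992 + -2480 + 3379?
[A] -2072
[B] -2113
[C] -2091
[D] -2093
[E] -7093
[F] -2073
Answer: D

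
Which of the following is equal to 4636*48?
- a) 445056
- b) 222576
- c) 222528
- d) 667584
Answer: c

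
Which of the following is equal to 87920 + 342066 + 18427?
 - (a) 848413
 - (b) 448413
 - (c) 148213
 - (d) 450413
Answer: b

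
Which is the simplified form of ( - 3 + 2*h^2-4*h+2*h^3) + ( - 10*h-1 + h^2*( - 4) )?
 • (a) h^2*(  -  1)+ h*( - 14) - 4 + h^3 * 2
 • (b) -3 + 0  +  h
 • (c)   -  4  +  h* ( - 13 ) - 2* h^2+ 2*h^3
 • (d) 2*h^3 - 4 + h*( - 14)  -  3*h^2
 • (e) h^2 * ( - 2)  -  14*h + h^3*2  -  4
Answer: e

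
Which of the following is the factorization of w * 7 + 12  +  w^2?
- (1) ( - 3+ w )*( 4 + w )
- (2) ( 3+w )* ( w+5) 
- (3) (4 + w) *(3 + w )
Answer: 3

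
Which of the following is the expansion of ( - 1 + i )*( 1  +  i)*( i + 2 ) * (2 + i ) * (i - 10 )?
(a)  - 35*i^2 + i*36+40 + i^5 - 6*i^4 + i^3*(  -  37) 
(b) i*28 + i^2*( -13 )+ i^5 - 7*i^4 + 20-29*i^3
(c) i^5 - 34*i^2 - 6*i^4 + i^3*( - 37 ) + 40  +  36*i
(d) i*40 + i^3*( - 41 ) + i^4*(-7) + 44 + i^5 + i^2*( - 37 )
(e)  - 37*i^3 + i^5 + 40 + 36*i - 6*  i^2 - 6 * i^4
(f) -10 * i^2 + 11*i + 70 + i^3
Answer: c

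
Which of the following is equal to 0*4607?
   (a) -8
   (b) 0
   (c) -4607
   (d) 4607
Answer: b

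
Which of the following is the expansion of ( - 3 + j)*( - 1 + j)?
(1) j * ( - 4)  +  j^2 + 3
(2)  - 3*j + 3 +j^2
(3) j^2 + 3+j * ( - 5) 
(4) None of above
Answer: 1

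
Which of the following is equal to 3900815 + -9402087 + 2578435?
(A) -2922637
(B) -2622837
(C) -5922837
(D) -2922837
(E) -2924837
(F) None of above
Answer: D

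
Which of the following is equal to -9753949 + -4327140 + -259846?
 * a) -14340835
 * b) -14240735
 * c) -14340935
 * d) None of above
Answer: c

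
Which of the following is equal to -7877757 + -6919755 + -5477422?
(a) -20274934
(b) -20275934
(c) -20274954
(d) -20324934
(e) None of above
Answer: a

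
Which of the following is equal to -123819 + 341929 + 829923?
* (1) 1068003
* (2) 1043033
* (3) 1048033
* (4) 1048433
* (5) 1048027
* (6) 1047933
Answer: 3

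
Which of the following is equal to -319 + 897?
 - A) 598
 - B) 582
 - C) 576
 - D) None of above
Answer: D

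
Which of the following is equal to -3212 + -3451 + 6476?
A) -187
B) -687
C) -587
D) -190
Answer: A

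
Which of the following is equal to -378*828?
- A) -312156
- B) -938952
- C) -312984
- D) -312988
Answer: C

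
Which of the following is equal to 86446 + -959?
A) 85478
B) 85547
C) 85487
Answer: C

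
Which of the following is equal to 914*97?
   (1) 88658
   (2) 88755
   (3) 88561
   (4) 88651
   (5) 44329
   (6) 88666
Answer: 1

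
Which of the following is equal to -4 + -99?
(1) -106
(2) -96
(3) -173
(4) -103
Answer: 4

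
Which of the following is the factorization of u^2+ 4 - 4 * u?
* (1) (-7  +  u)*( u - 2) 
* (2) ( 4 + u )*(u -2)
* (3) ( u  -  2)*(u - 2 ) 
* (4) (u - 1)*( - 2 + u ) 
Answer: 3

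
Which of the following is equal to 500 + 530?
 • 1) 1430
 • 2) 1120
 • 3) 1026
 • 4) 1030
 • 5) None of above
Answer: 4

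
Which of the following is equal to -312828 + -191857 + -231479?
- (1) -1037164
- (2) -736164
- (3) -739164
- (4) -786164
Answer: 2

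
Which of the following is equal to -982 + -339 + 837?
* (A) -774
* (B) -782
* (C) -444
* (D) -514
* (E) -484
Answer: E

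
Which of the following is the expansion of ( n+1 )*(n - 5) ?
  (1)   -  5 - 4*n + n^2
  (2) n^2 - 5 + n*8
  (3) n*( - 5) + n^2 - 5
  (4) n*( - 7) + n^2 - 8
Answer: 1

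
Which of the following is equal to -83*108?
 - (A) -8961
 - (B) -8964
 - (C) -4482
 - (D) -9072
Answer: B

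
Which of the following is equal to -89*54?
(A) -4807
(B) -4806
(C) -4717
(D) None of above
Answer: B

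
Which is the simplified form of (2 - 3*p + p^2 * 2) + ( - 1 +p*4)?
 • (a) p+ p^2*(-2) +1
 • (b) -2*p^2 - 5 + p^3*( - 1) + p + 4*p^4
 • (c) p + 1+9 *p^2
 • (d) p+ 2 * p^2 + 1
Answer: d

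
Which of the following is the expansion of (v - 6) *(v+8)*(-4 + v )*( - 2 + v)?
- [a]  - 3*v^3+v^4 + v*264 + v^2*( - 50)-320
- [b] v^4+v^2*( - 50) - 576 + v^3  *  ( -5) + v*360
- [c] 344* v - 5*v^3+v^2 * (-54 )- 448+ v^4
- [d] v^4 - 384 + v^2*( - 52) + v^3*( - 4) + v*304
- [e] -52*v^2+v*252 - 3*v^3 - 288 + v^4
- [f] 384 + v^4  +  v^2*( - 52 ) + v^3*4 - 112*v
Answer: d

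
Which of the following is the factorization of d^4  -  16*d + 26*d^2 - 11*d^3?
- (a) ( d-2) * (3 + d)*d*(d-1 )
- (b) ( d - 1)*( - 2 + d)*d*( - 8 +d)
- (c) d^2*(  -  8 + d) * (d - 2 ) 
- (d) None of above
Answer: b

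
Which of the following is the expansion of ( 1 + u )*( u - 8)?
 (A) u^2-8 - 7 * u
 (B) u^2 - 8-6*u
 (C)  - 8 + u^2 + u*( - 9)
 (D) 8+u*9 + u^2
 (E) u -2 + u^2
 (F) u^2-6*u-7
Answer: A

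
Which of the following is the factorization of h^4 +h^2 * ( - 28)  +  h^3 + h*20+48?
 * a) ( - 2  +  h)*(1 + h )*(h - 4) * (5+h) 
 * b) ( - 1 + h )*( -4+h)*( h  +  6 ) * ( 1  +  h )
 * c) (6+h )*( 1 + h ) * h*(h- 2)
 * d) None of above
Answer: d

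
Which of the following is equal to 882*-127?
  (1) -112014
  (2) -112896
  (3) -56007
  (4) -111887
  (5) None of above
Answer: 1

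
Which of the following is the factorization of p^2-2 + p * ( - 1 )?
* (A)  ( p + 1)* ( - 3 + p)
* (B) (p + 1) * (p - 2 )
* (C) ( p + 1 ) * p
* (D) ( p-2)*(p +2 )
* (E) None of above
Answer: B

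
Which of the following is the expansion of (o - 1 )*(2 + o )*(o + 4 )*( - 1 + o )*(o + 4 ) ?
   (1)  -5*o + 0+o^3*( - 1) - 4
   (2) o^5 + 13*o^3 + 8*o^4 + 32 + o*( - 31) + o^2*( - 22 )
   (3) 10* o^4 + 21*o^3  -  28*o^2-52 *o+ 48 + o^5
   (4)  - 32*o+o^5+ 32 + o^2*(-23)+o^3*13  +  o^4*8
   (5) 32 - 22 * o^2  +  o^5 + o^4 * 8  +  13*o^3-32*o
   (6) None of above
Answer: 5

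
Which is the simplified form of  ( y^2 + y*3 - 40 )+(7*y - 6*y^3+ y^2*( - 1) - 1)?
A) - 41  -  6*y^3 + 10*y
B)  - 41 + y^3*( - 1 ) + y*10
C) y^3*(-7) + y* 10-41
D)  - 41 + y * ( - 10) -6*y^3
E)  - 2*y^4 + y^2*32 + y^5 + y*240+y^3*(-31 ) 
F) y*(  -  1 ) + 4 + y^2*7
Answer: A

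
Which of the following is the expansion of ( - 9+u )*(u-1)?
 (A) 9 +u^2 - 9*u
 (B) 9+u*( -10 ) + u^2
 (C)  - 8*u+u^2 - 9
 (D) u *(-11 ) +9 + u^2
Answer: B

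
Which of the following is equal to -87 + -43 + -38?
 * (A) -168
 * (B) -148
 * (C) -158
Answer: A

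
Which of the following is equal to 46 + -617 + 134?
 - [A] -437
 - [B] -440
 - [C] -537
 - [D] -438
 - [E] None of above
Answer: A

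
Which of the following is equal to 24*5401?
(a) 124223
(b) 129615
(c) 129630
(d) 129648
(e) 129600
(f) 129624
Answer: f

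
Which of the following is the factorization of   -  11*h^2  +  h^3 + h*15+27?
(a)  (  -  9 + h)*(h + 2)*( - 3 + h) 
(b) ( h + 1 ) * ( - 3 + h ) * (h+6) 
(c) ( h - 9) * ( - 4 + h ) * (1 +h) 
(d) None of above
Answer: d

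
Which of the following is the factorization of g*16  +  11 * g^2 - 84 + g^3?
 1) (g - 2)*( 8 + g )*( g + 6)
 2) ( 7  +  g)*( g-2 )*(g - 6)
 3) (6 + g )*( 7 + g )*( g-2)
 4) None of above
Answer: 3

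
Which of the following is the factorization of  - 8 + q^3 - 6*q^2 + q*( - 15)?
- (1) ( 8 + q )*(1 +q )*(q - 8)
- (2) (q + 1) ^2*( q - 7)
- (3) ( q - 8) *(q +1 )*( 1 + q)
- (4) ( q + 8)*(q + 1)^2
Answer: 3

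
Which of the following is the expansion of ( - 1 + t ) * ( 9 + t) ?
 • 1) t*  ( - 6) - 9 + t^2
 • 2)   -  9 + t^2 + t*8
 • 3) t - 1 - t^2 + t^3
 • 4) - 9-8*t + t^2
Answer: 2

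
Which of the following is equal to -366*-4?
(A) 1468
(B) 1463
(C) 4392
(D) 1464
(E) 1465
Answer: D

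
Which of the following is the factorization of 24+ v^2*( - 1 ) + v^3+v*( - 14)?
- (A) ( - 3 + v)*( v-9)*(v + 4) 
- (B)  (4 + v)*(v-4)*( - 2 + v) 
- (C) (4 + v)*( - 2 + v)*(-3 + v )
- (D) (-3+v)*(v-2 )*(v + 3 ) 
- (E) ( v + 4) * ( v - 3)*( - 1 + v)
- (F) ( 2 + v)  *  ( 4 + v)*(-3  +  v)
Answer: C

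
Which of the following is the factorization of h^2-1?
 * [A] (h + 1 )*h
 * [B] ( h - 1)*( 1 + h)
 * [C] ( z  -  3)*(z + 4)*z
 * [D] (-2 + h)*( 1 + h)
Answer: B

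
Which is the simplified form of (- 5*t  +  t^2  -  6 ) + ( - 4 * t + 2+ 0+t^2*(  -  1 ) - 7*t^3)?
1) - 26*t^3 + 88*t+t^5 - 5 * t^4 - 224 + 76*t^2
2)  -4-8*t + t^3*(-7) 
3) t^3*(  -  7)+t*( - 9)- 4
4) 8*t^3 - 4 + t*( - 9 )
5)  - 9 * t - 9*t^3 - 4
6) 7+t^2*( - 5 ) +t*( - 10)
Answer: 3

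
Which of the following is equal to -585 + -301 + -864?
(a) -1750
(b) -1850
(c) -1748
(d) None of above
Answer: a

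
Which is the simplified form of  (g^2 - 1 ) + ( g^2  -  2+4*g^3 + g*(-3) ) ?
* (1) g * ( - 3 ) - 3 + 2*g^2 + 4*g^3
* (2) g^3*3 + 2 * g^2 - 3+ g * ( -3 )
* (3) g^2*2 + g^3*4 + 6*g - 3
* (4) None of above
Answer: 1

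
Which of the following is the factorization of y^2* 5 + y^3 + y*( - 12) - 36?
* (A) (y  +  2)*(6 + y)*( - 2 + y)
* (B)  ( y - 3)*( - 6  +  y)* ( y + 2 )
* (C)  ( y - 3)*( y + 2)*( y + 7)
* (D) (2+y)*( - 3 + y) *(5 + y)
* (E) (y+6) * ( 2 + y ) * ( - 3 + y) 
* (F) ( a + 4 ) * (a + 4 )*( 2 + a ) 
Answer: E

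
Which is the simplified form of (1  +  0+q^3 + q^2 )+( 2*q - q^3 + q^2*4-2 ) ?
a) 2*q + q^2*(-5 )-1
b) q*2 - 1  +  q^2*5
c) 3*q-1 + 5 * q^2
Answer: b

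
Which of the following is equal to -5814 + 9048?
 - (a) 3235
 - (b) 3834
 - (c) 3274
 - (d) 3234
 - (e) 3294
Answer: d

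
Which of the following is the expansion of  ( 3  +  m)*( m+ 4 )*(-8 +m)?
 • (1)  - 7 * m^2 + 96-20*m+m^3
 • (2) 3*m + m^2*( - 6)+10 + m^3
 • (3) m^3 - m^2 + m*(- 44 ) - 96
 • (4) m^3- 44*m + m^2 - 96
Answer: 3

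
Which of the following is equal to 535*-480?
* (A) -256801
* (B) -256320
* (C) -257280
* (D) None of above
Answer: D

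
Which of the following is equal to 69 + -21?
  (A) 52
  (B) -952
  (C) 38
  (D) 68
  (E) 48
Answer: E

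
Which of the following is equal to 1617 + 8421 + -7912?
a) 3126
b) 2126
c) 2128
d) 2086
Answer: b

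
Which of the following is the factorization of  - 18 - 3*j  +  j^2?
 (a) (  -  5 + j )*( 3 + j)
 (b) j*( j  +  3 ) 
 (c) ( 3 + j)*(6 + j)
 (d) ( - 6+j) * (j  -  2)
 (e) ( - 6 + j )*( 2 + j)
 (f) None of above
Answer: f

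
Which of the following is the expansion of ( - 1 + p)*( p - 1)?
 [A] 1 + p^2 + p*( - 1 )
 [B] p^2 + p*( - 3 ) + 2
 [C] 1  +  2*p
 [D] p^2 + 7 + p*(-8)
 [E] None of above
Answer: E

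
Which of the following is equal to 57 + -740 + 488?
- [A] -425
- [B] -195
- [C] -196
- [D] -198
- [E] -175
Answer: B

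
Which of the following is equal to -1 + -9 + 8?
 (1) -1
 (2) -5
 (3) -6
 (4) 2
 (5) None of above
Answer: 5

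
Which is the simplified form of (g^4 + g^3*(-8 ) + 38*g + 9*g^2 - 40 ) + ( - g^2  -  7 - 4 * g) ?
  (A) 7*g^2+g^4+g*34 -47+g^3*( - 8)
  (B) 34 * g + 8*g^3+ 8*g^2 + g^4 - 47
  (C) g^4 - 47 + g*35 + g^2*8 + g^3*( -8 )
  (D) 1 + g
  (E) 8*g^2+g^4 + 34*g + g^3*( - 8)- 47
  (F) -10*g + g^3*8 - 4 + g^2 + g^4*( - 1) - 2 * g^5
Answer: E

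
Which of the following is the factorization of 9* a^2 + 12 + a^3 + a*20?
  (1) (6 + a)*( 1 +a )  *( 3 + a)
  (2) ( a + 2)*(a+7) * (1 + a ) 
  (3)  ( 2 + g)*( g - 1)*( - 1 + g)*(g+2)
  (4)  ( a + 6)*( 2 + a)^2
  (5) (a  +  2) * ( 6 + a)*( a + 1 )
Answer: 5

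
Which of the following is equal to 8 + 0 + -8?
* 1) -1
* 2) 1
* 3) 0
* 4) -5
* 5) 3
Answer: 3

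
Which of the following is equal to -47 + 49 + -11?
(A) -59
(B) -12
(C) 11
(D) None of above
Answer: D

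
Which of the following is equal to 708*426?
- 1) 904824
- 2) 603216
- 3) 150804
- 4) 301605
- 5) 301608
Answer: 5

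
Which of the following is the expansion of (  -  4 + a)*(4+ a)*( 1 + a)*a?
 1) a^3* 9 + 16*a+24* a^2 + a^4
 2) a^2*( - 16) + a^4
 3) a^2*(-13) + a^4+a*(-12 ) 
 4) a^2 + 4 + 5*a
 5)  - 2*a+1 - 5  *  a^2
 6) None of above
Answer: 6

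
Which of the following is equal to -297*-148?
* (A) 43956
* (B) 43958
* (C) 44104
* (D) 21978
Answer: A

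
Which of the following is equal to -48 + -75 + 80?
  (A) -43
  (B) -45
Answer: A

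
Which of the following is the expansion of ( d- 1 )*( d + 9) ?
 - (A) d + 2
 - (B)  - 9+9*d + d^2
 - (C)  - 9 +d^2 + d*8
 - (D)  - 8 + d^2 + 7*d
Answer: C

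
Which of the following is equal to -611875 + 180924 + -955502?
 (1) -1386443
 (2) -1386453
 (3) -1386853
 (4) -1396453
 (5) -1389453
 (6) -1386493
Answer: 2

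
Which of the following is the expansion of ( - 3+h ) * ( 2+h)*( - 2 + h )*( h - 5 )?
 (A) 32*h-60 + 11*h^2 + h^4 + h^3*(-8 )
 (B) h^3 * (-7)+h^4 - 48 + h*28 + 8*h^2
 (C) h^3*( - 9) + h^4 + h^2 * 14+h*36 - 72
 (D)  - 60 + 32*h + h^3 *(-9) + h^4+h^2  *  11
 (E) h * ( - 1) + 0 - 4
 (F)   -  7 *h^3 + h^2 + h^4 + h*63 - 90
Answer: A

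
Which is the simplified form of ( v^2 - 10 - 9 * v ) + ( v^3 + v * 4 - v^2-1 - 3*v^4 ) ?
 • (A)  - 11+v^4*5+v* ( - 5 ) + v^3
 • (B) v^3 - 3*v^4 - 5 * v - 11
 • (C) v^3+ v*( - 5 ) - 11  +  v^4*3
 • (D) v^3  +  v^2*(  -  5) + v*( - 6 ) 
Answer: B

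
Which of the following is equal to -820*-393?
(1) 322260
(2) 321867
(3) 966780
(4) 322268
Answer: 1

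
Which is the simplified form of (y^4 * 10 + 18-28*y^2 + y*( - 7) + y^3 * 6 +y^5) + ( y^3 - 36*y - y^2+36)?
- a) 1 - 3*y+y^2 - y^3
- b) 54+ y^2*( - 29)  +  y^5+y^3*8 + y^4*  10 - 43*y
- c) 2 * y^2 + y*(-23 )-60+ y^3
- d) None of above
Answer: d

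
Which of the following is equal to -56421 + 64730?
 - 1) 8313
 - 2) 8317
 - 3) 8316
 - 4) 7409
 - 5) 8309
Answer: 5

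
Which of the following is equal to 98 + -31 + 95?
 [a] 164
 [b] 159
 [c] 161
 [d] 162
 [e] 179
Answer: d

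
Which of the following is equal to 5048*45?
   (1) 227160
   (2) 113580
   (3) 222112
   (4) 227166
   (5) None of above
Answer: 1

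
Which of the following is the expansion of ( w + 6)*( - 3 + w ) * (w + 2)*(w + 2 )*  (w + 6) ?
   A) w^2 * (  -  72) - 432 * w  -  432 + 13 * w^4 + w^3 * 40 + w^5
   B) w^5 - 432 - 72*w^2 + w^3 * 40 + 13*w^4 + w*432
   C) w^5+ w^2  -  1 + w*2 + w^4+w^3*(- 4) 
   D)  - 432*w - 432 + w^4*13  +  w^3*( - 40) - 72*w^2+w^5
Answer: A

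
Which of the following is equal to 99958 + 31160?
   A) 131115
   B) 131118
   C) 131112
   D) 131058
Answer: B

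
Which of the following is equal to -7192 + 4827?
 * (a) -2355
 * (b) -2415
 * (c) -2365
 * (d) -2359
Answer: c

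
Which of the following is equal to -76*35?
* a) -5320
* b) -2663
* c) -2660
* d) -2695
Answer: c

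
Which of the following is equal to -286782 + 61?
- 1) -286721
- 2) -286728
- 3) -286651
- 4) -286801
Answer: 1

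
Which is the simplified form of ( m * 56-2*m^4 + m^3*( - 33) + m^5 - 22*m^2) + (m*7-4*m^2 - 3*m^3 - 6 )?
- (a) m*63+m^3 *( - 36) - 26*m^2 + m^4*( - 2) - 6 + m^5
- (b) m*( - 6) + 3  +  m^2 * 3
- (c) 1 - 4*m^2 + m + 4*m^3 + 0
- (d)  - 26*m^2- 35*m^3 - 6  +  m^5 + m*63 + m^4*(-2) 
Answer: a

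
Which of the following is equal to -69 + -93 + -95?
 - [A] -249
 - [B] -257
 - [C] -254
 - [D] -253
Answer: B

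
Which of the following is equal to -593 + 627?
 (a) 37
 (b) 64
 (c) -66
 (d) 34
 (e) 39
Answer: d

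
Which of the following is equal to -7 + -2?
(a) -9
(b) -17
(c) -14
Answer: a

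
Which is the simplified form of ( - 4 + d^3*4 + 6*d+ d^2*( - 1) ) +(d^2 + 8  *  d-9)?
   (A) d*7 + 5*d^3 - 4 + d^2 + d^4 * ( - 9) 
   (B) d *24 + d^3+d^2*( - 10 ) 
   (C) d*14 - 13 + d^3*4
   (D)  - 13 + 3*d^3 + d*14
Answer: C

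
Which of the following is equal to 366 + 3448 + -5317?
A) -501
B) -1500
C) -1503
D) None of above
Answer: C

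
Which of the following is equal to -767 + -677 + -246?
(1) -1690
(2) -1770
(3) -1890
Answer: 1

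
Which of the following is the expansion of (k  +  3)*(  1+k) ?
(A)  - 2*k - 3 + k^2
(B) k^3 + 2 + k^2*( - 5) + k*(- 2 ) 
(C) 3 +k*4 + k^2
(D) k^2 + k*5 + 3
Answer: C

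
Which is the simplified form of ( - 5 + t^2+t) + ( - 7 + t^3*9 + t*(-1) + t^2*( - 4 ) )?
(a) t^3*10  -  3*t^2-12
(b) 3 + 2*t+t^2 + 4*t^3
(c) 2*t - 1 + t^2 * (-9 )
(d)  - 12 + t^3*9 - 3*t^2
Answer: d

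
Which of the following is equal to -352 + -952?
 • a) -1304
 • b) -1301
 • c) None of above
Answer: a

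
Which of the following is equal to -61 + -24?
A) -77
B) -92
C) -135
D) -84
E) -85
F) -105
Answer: E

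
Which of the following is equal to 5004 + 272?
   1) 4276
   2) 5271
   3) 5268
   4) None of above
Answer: 4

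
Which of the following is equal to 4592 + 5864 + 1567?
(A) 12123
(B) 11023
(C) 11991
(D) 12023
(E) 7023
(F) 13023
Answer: D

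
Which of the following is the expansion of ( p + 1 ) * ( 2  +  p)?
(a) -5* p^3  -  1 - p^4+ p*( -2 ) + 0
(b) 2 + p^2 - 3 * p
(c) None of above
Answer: c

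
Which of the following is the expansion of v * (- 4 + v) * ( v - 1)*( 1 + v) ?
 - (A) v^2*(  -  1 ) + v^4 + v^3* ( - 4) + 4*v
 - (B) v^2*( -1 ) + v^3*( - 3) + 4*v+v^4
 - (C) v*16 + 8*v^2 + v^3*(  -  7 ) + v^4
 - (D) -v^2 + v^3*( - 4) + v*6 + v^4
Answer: A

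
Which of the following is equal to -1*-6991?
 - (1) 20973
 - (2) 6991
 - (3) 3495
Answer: 2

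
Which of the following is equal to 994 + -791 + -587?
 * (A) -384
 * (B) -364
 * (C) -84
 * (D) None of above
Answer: A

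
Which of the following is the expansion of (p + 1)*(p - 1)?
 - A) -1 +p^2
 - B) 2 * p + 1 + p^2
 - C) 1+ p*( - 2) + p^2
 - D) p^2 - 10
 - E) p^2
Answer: A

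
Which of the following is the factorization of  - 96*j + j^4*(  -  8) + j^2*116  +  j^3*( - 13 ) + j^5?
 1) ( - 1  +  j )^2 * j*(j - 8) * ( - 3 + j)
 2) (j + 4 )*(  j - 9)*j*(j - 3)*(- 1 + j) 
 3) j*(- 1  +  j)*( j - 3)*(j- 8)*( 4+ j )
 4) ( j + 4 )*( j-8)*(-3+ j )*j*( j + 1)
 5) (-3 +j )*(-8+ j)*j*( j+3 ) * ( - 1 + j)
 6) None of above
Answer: 3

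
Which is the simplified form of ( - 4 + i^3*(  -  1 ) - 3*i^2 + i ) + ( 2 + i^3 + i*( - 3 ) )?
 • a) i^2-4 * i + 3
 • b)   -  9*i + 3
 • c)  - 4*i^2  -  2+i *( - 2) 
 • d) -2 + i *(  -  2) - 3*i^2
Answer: d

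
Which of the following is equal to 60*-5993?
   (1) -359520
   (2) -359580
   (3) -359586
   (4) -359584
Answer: 2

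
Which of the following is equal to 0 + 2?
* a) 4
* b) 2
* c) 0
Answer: b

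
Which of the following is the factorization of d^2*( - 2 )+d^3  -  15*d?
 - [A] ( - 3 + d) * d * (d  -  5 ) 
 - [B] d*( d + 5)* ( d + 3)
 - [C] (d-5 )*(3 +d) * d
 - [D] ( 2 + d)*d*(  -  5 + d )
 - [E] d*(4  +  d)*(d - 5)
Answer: C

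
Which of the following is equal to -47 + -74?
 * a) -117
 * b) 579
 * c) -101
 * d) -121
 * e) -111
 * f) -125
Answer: d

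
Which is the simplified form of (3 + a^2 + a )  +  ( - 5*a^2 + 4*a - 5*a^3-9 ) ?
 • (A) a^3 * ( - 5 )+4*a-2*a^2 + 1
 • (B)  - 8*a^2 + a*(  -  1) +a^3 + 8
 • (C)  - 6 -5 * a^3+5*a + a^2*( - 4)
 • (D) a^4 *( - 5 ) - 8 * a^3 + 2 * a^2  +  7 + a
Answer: C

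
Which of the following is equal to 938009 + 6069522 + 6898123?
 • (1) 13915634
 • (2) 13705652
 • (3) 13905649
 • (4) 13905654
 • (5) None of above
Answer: 4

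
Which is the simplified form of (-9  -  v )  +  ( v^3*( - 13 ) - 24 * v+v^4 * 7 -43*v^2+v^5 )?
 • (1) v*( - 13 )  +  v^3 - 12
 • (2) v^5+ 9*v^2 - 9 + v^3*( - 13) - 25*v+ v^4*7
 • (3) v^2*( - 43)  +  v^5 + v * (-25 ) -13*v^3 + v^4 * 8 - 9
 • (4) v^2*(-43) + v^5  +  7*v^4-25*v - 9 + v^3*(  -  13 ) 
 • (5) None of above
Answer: 4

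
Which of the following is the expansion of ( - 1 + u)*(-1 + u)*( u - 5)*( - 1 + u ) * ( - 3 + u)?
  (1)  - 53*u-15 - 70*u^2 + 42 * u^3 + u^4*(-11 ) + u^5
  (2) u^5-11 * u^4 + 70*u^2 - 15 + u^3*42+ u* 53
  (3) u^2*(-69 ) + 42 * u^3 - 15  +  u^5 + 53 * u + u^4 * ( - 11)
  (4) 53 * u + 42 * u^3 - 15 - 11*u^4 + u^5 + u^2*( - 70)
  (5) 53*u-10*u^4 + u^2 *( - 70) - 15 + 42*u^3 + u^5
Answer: 4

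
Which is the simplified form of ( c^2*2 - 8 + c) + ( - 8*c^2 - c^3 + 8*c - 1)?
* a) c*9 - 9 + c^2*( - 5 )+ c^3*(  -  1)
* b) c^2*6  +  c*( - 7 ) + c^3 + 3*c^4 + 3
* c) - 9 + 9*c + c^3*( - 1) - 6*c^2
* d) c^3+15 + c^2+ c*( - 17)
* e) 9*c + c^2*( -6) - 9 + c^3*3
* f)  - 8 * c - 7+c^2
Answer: c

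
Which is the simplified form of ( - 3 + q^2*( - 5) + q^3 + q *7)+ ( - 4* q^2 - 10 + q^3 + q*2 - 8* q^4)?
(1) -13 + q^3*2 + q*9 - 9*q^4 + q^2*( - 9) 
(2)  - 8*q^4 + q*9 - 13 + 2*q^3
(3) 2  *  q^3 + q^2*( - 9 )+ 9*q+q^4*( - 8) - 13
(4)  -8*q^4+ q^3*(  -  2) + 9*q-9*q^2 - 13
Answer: 3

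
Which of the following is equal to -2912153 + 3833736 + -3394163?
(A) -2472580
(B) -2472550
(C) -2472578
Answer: A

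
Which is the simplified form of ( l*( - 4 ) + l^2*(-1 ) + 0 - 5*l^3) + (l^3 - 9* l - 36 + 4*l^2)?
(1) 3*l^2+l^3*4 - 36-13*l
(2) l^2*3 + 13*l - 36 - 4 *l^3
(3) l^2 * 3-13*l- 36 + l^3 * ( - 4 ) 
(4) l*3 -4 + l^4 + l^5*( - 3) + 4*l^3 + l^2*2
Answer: 3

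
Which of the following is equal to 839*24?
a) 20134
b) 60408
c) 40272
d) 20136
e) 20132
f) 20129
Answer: d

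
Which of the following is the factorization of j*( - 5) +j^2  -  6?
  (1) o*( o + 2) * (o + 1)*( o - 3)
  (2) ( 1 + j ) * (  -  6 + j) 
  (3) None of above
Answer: 2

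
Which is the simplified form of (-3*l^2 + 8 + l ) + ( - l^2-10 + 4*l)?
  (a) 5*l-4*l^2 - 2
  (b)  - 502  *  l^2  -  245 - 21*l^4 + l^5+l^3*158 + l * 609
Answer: a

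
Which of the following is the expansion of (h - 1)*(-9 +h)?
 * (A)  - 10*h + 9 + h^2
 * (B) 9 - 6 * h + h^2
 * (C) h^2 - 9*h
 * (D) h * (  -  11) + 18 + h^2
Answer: A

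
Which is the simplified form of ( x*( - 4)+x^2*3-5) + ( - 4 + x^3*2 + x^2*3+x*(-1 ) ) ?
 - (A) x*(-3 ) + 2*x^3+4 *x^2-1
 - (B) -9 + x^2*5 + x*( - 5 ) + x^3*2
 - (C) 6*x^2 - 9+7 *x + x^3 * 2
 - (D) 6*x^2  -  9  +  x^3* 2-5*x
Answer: D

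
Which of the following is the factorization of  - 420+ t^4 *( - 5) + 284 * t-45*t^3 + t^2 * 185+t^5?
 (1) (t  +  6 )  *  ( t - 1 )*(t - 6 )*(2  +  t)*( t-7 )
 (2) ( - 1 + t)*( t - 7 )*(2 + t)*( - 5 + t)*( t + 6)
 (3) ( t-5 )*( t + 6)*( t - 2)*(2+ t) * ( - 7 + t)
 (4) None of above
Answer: 2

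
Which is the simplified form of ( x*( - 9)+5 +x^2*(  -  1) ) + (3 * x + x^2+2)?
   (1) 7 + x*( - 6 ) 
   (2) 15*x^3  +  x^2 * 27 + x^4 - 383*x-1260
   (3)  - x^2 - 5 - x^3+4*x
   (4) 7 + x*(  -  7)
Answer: 1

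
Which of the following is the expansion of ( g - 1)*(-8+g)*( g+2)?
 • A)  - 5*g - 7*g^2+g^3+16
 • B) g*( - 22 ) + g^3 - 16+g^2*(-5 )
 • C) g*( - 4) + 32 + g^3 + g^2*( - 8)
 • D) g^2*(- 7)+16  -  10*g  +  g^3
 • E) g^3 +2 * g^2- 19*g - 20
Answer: D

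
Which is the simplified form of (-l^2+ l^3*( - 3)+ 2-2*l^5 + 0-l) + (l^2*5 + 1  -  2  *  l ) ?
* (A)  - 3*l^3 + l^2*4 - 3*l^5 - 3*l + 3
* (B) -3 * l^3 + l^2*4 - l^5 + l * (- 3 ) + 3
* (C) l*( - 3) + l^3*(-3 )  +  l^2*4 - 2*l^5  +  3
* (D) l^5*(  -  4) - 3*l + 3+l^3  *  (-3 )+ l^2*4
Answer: C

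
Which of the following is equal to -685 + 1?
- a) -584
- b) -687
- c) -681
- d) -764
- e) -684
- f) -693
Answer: e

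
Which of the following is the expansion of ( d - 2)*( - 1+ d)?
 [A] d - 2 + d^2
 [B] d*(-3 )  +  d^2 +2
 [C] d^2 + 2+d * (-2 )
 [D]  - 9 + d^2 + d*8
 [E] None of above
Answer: B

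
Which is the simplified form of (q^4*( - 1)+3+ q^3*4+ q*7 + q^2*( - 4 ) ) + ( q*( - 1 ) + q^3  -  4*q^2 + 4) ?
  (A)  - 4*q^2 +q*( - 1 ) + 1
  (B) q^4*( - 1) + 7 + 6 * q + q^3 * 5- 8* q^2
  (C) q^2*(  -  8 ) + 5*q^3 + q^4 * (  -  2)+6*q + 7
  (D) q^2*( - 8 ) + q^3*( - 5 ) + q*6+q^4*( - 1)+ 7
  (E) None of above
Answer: B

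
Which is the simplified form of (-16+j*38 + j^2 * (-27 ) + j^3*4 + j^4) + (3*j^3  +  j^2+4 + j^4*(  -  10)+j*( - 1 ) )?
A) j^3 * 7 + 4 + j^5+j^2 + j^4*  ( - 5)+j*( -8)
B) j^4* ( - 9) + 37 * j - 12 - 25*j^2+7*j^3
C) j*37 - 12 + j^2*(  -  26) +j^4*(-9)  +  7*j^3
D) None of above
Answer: C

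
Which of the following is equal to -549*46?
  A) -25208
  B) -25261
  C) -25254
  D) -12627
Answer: C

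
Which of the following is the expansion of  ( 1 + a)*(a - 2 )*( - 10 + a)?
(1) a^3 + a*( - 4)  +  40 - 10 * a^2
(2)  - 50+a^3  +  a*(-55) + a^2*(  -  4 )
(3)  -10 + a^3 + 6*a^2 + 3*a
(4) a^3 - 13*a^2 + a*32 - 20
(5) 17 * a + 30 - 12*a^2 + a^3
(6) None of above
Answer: 6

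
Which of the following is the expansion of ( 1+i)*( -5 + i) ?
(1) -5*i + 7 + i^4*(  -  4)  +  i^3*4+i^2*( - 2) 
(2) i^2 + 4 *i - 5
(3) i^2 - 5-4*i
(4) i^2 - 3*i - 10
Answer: 3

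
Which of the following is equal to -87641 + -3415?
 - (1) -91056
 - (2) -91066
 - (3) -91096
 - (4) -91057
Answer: 1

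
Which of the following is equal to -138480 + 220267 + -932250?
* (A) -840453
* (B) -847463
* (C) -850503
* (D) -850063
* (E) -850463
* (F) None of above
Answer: E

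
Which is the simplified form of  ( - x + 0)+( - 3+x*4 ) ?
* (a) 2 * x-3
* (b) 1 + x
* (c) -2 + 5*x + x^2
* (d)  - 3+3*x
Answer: d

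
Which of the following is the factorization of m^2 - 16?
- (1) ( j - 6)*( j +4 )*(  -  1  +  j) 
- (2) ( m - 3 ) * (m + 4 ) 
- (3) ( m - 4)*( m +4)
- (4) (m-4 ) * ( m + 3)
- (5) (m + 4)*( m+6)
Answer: 3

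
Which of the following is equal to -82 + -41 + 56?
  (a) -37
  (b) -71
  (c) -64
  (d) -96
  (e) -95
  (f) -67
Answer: f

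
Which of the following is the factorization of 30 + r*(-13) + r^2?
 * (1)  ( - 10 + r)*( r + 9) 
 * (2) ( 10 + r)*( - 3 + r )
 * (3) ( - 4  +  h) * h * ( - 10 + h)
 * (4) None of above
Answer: 4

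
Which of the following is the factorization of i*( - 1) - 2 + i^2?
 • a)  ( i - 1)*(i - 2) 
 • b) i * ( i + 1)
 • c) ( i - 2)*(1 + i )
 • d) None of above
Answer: c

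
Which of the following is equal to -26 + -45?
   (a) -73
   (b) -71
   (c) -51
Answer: b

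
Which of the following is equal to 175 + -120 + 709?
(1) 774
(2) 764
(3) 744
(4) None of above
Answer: 2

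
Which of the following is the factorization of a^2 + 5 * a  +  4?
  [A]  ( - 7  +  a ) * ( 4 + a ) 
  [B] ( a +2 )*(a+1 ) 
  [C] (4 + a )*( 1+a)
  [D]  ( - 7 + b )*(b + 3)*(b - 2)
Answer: C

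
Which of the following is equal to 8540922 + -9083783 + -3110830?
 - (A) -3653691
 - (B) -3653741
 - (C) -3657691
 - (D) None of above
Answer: A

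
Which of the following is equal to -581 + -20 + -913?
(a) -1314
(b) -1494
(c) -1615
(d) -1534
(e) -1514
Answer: e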